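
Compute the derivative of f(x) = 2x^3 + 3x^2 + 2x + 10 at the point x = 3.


Differentiate f(x) = 2x^3 + 3x^2 + 2x + 10 term by term:
f'(x) = 6x^2 + 6x + 2
Substitute x = 3:
f'(3) = 6 * 3^2 + 6 * 3 + 2
= 54 + 18 + 2
= 74

74


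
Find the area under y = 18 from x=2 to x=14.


The area under a constant function y = 18 is a rectangle.
Width = 14 - 2 = 12
Height = 18
Area = width * height
= 12 * 18
= 216

216


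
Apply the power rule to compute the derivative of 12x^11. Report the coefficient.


We apply the power rule: d/dx [ax^n] = a*n * x^(n-1)
d/dx [12x^11]
= 12 * 11 * x^(11-1)
= 132x^10
The coefficient is 132

132


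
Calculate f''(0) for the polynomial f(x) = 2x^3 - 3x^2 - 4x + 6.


First derivative:
f'(x) = 6x^2 - 6x - 4
Second derivative:
f''(x) = 12x - 6
Substitute x = 0:
f''(0) = 12 * 0 - 6
= 0 - 6
= -6

-6


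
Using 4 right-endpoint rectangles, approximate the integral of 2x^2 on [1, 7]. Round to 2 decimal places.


Right Riemann sum uses right endpoints of each subinterval.
Interval: [1, 7], n = 4
dx = (7 - 1) / 4 = 3/2
Right endpoints: [5/2, 4, 11/2, 7]
f values: [25/2, 32, 121/2, 98]
Sum = dx * (sum of f values)
= 3/2 * 203
= 609/2 = 304.50

304.50


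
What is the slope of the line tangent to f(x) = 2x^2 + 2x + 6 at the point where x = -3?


The slope of the tangent line equals f'(x) at the point.
f(x) = 2x^2 + 2x + 6
f'(x) = 4x + 2
At x = -3:
f'(-3) = 4 * (-3) + 2
= -12 + 2
= -10

-10


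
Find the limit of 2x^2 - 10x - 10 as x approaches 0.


Since polynomials are continuous, we use direct substitution.
lim(x->0) of 2x^2 - 10x - 10
= 2 * 0^2 - 10 * 0 - 10
= 0 + 0 - 10
= -10

-10


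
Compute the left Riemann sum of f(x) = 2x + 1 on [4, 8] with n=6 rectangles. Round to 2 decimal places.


Left Riemann sum uses left endpoints of each subinterval.
Interval: [4, 8], n = 6
dx = (8 - 4) / 6 = 2/3
Left endpoints: [4, 14/3, 16/3, 6, 20/3, 22/3]
f values: [9, 31/3, 35/3, 13, 43/3, 47/3]
Sum = dx * (sum of f values)
= 2/3 * 74
= 148/3 ≈ 49.33

49.33


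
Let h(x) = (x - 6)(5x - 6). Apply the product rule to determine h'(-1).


Let u(x) = x - 6 and v(x) = 5x - 6
u'(x) = 1
v'(x) = 5
Product rule: h'(x) = u'(x)*v(x) + u(x)*v'(x)
= 1 * (5x - 6) + (x - 6) * 5
At x = -1:
u(-1) = 1 * (-1) - 6 = -7
v(-1) = 5 * (-1) - 6 = -11
h'(-1) = 1 * (-11) + (-7) * 5
= -11 - 35
= -46

-46


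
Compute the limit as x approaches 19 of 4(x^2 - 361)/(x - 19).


Direct substitution gives 0/0, so we factor the numerator.
Factor: 4(x^2 - 361) = 4 * (x - 19)(x + 19)
Cancel the common factor (x - 19):
4(x^2 - 361)/(x - 19) = 4 * (x + 19)
Now substitute x = 19:
= 4 * (19 + 19) = 152

152


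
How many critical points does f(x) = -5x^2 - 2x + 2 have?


Find where f'(x) = 0:
f'(x) = -10x - 2
Set f'(x) = 0:
-10x - 2 = 0
x = 2 / (-10) = -1/5
This is a linear equation in x, so there is exactly one solution.
Number of critical points: 1

1


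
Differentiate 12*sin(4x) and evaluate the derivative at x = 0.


Apply the chain rule to differentiate 12*sin(4x):
d/dx [12*sin(4x)]
= 12 * cos(4x) * d/dx(4x)
= 12 * 4 * cos(4x)
= 48 * cos(4x)
Evaluate at x = 0:
= 48 * cos(0)
= 48 * 1
= 48

48


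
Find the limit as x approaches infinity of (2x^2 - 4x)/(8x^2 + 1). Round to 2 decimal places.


For limits at infinity with equal-degree polynomials,
we compare leading coefficients.
Numerator leading term: 2x^2
Denominator leading term: 8x^2
Divide both by x^2:
lim = (2 - 4/x) / (8 + 1/x^2)
As x -> infinity, the 1/x and 1/x^2 terms vanish:
= 2/8 = 1/4 = 0.25

0.25


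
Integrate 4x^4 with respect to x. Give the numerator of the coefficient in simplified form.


Apply the power rule for integration:
integral of ax^n dx = a/(n+1) * x^(n+1) + C
integral of 4x^4 dx
= 4/5 * x^5 + C
The coefficient in lowest terms is 4/5, and its numerator is 4

4


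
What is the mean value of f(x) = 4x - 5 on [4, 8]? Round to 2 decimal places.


Average value = 1/(b-a) * integral from a to b of f(x) dx
First compute the integral of 4x - 5:
F(x) = 2x^2 - 5x
F(8) = 2 * 64 - 5 * 8 = 88
F(4) = 2 * 16 - 5 * 4 = 12
Integral = 88 - 12 = 76
Average = 76 / (8 - 4) = 76 / 4
= 19 = 19.00

19.00


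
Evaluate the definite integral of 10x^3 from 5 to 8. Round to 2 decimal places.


Find the antiderivative of 10x^3:
F(x) = 10/4 * x^4
Apply the Fundamental Theorem of Calculus:
F(8) - F(5)
= 10/4 * 8^4 - 10/4 * 5^4
= 10/4 * (4096 - 625)
= 10/4 * 3471
= 17355/2 = 8677.50

8677.50


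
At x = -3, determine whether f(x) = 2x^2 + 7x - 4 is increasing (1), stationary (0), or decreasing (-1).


Compute f'(x) to determine behavior:
f'(x) = 4x + 7
f'(-3) = 4 * (-3) + 7
= -12 + 7
= -5
Since f'(-3) < 0, the function is decreasing (-1)

-1


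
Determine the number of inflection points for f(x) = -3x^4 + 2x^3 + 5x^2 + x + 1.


Inflection points occur where f''(x) = 0 and concavity changes.
f(x) = -3x^4 + 2x^3 + 5x^2 + x + 1
f'(x) = -12x^3 + 6x^2 + 10x + 1
f''(x) = -36x^2 + 12x + 10
This is a quadratic in x. Use the discriminant to count real roots.
Discriminant = (12)^2 - 4 * (-36) * 10
= 144 - (-1440)
= 1584
Since discriminant > 0, f''(x) = 0 has 2 distinct real solutions.
A quadratic with two distinct real roots changes sign at each root, so concavity changes at both.
Number of inflection points: 2

2


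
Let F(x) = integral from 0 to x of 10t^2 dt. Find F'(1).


By the Fundamental Theorem of Calculus (Part 1):
If F(x) = integral from 0 to x of f(t) dt, then F'(x) = f(x)
Here f(t) = 10t^2
So F'(x) = 10x^2
Evaluate at x = 1:
F'(1) = 10 * 1^2
= 10 * 1
= 10

10


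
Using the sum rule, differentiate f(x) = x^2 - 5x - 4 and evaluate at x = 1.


Differentiate term by term using power and sum rules:
f(x) = x^2 - 5x - 4
f'(x) = 2x - 5
Substitute x = 1:
f'(1) = 2 * 1 - 5
= 2 - 5
= -3

-3


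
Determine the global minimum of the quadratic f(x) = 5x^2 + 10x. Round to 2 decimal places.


For a quadratic f(x) = ax^2 + bx + c with a > 0, the minimum is at the vertex.
Vertex x-coordinate: x = -b/(2a)
x = -(10) / (2 * 5)
x = -10/10 = -1
Substitute back to find the minimum value:
f(-1) = 5 * (-1)^2 + 10 * (-1) + 0
= 5 - 10 + 0
= -5 = -5.00

-5.00


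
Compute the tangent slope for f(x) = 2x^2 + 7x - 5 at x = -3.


The slope of the tangent line equals f'(x) at the point.
f(x) = 2x^2 + 7x - 5
f'(x) = 4x + 7
At x = -3:
f'(-3) = 4 * (-3) + 7
= -12 + 7
= -5

-5


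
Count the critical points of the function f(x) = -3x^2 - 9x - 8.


Find where f'(x) = 0:
f'(x) = -6x - 9
Set f'(x) = 0:
-6x - 9 = 0
x = 9 / (-6) = -3/2
This is a linear equation in x, so there is exactly one solution.
Number of critical points: 1

1


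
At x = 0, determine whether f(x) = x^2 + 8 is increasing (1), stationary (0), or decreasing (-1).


Compute f'(x) to determine behavior:
f'(x) = 2x
f'(0) = 2 * 0 + 0
= 0 + 0
= 0
Since f'(0) = 0, the function is stationary (0)

0


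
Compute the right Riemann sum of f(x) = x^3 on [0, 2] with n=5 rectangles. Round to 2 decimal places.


Right Riemann sum uses right endpoints of each subinterval.
Interval: [0, 2], n = 5
dx = (2 - 0) / 5 = 2/5
Right endpoints: [2/5, 4/5, 6/5, 8/5, 2]
f values: [8/125, 64/125, 216/125, 512/125, 8]
Sum = dx * (sum of f values)
= 2/5 * 72/5
= 144/25 = 5.76

5.76


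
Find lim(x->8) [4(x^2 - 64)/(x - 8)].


Direct substitution gives 0/0, so we factor the numerator.
Factor: 4(x^2 - 64) = 4 * (x - 8)(x + 8)
Cancel the common factor (x - 8):
4(x^2 - 64)/(x - 8) = 4 * (x + 8)
Now substitute x = 8:
= 4 * (8 + 8) = 64

64


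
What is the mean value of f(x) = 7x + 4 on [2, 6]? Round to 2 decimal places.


Average value = 1/(b-a) * integral from a to b of f(x) dx
First compute the integral of 7x + 4:
F(x) = (7/2)x^2 + 4x
F(6) = 7/2 * 36 + 4 * 6 = 150
F(2) = 7/2 * 4 + 4 * 2 = 22
Integral = 150 - 22 = 128
Average = 128 / (6 - 2) = 128 / 4
= 32 = 32.00

32.00


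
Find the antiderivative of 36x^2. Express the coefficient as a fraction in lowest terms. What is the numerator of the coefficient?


Apply the power rule for integration:
integral of ax^n dx = a/(n+1) * x^(n+1) + C
integral of 36x^2 dx
= 36/3 * x^3 + C
= 12 * x^3 + C
The coefficient in lowest terms is 12 = 12/1, so its numerator is 12

12


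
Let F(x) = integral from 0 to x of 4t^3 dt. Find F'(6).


By the Fundamental Theorem of Calculus (Part 1):
If F(x) = integral from 0 to x of f(t) dt, then F'(x) = f(x)
Here f(t) = 4t^3
So F'(x) = 4x^3
Evaluate at x = 6:
F'(6) = 4 * 6^3
= 4 * 216
= 864

864


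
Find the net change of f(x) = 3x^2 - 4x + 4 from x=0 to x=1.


Net change = f(b) - f(a)
f(x) = 3x^2 - 4x + 4
Compute f(1):
f(1) = 3 * 1^2 - 4 * 1 + 4
= 3 - 4 + 4
= 3
Compute f(0):
f(0) = 3 * 0^2 - 4 * 0 + 4
= 0 + 0 + 4
= 4
Net change = 3 - 4 = -1

-1


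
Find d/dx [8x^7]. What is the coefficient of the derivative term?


We apply the power rule: d/dx [ax^n] = a*n * x^(n-1)
d/dx [8x^7]
= 8 * 7 * x^(7-1)
= 56x^6
The coefficient is 56

56


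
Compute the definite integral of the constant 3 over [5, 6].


The integral of a constant k over [a, b] equals k * (b - a).
integral from 5 to 6 of 3 dx
= 3 * (6 - 5)
= 3 * 1
= 3

3


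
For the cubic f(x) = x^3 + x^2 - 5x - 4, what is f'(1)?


Differentiate f(x) = x^3 + x^2 - 5x - 4 term by term:
f'(x) = 3x^2 + 2x - 5
Substitute x = 1:
f'(1) = 3 * 1^2 + 2 * 1 - 5
= 3 + 2 - 5
= 0

0


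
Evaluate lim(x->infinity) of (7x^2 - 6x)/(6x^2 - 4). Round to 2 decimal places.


For limits at infinity with equal-degree polynomials,
we compare leading coefficients.
Numerator leading term: 7x^2
Denominator leading term: 6x^2
Divide both by x^2:
lim = (7 - 6/x) / (6 - 4/x^2)
As x -> infinity, the 1/x and 1/x^2 terms vanish:
= 7/6 ≈ 1.17

1.17


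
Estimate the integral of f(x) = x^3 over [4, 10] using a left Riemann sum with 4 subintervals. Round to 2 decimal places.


Left Riemann sum uses left endpoints of each subinterval.
Interval: [4, 10], n = 4
dx = (10 - 4) / 4 = 3/2
Left endpoints: [4, 11/2, 7, 17/2]
f values: [64, 1331/8, 343, 4913/8]
Sum = dx * (sum of f values)
= 3/2 * 2375/2
= 7125/4 = 1781.25

1781.25


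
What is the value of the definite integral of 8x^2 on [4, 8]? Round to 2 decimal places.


Find the antiderivative of 8x^2:
F(x) = 8/3 * x^3
Apply the Fundamental Theorem of Calculus:
F(8) - F(4)
= 8/3 * 8^3 - 8/3 * 4^3
= 8/3 * (512 - 64)
= 8/3 * 448
= 3584/3 ≈ 1194.67

1194.67


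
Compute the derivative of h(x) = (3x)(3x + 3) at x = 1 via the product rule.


Let u(x) = 3x and v(x) = 3x + 3
u'(x) = 3
v'(x) = 3
Product rule: h'(x) = u'(x)*v(x) + u(x)*v'(x)
= 3 * (3x + 3) + (3x) * 3
At x = 1:
u(1) = 3 * 1 + 0 = 3
v(1) = 3 * 1 + 3 = 6
h'(1) = 3 * 6 + 3 * 3
= 18 + 9
= 27

27


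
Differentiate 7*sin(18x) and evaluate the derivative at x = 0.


Apply the chain rule to differentiate 7*sin(18x):
d/dx [7*sin(18x)]
= 7 * cos(18x) * d/dx(18x)
= 7 * 18 * cos(18x)
= 126 * cos(18x)
Evaluate at x = 0:
= 126 * cos(0)
= 126 * 1
= 126

126


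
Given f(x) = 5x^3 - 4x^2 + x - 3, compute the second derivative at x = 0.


First derivative:
f'(x) = 15x^2 - 8x + 1
Second derivative:
f''(x) = 30x - 8
Substitute x = 0:
f''(0) = 30 * 0 - 8
= 0 - 8
= -8

-8


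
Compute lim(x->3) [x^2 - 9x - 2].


Since polynomials are continuous, we use direct substitution.
lim(x->3) of x^2 - 9x - 2
= 1 * 3^2 - 9 * 3 - 2
= 9 - 27 - 2
= -20

-20


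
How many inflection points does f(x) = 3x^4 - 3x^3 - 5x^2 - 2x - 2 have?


Inflection points occur where f''(x) = 0 and concavity changes.
f(x) = 3x^4 - 3x^3 - 5x^2 - 2x - 2
f'(x) = 12x^3 - 9x^2 - 10x - 2
f''(x) = 36x^2 - 18x - 10
This is a quadratic in x. Use the discriminant to count real roots.
Discriminant = (-18)^2 - 4 * 36 * (-10)
= 324 - (-1440)
= 1764
Since discriminant > 0, f''(x) = 0 has 2 distinct real solutions.
A quadratic with two distinct real roots changes sign at each root, so concavity changes at both.
Number of inflection points: 2

2


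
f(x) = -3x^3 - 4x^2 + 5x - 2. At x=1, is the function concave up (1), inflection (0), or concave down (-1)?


Concavity is determined by the sign of f''(x).
f(x) = -3x^3 - 4x^2 + 5x - 2
f'(x) = -9x^2 - 8x + 5
f''(x) = -18x - 8
f''(1) = -18 * 1 - 8
= -18 - 8
= -26
Since f''(1) < 0, the function is concave down (-1)

-1


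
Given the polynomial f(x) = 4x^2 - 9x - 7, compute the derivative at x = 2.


Differentiate term by term using power and sum rules:
f(x) = 4x^2 - 9x - 7
f'(x) = 8x - 9
Substitute x = 2:
f'(2) = 8 * 2 - 9
= 16 - 9
= 7

7


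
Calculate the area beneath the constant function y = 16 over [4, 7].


The area under a constant function y = 16 is a rectangle.
Width = 7 - 4 = 3
Height = 16
Area = width * height
= 3 * 16
= 48

48


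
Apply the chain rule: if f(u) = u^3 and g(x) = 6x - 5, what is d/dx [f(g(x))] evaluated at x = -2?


Using the chain rule: (f(g(x)))' = f'(g(x)) * g'(x)
First, find g(-2):
g(-2) = 6 * (-2) - 5 = -17
Next, f'(u) = 3u^2
And g'(x) = 6
So f'(g(-2)) * g'(-2)
= 3 * (-17)^2 * 6
= 3 * 289 * 6
= 5202

5202


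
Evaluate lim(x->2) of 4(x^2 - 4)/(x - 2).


Direct substitution gives 0/0, so we factor the numerator.
Factor: 4(x^2 - 4) = 4 * (x - 2)(x + 2)
Cancel the common factor (x - 2):
4(x^2 - 4)/(x - 2) = 4 * (x + 2)
Now substitute x = 2:
= 4 * (2 + 2) = 16

16


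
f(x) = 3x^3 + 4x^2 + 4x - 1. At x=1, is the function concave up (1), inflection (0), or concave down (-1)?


Concavity is determined by the sign of f''(x).
f(x) = 3x^3 + 4x^2 + 4x - 1
f'(x) = 9x^2 + 8x + 4
f''(x) = 18x + 8
f''(1) = 18 * 1 + 8
= 18 + 8
= 26
Since f''(1) > 0, the function is concave up (1)

1


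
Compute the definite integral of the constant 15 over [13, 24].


The integral of a constant k over [a, b] equals k * (b - a).
integral from 13 to 24 of 15 dx
= 15 * (24 - 13)
= 15 * 11
= 165

165


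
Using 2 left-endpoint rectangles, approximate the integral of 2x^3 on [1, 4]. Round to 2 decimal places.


Left Riemann sum uses left endpoints of each subinterval.
Interval: [1, 4], n = 2
dx = (4 - 1) / 2 = 3/2
Left endpoints: [1, 5/2]
f values: [2, 125/4]
Sum = dx * (sum of f values)
= 3/2 * 133/4
= 399/8 ≈ 49.88

49.88


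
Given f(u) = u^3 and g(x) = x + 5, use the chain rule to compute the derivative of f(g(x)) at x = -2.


Using the chain rule: (f(g(x)))' = f'(g(x)) * g'(x)
First, find g(-2):
g(-2) = 1 * (-2) + 5 = 3
Next, f'(u) = 3u^2
And g'(x) = 1
So f'(g(-2)) * g'(-2)
= 3 * 3^2 * 1
= 3 * 9 * 1
= 27

27


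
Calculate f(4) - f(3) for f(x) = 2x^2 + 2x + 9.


Net change = f(b) - f(a)
f(x) = 2x^2 + 2x + 9
Compute f(4):
f(4) = 2 * 4^2 + 2 * 4 + 9
= 32 + 8 + 9
= 49
Compute f(3):
f(3) = 2 * 3^2 + 2 * 3 + 9
= 18 + 6 + 9
= 33
Net change = 49 - 33 = 16

16


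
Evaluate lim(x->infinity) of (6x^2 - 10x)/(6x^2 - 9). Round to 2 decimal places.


For limits at infinity with equal-degree polynomials,
we compare leading coefficients.
Numerator leading term: 6x^2
Denominator leading term: 6x^2
Divide both by x^2:
lim = (6 - 10/x) / (6 - 9/x^2)
As x -> infinity, the 1/x and 1/x^2 terms vanish:
= 6/6 = 1 = 1.00

1.00


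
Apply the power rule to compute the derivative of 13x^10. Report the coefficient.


We apply the power rule: d/dx [ax^n] = a*n * x^(n-1)
d/dx [13x^10]
= 13 * 10 * x^(10-1)
= 130x^9
The coefficient is 130

130


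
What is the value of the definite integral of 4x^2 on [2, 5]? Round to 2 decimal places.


Find the antiderivative of 4x^2:
F(x) = 4/3 * x^3
Apply the Fundamental Theorem of Calculus:
F(5) - F(2)
= 4/3 * 5^3 - 4/3 * 2^3
= 4/3 * (125 - 8)
= 4/3 * 117
= 156 = 156.00

156.00


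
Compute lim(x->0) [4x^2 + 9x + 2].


Since polynomials are continuous, we use direct substitution.
lim(x->0) of 4x^2 + 9x + 2
= 4 * 0^2 + 9 * 0 + 2
= 0 + 0 + 2
= 2

2


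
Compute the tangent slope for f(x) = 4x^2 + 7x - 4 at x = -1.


The slope of the tangent line equals f'(x) at the point.
f(x) = 4x^2 + 7x - 4
f'(x) = 8x + 7
At x = -1:
f'(-1) = 8 * (-1) + 7
= -8 + 7
= -1

-1


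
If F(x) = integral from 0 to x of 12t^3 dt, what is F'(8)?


By the Fundamental Theorem of Calculus (Part 1):
If F(x) = integral from 0 to x of f(t) dt, then F'(x) = f(x)
Here f(t) = 12t^3
So F'(x) = 12x^3
Evaluate at x = 8:
F'(8) = 12 * 8^3
= 12 * 512
= 6144

6144


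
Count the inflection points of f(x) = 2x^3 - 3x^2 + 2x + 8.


Inflection points occur where f''(x) = 0 and concavity changes.
f(x) = 2x^3 - 3x^2 + 2x + 8
f'(x) = 6x^2 - 6x + 2
f''(x) = 12x - 6
Set f''(x) = 0:
12x - 6 = 0
x = 6 / 12 = 1/2
Since f''(x) is linear (degree 1), it changes sign at this point.
Therefore there is exactly 1 inflection point.

1


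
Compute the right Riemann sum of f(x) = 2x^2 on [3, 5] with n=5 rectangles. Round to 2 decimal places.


Right Riemann sum uses right endpoints of each subinterval.
Interval: [3, 5], n = 5
dx = (5 - 3) / 5 = 2/5
Right endpoints: [17/5, 19/5, 21/5, 23/5, 5]
f values: [578/25, 722/25, 882/25, 1058/25, 50]
Sum = dx * (sum of f values)
= 2/5 * 898/5
= 1796/25 = 71.84

71.84


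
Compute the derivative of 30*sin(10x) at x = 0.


Apply the chain rule to differentiate 30*sin(10x):
d/dx [30*sin(10x)]
= 30 * cos(10x) * d/dx(10x)
= 30 * 10 * cos(10x)
= 300 * cos(10x)
Evaluate at x = 0:
= 300 * cos(0)
= 300 * 1
= 300

300


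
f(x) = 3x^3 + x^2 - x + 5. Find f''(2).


First derivative:
f'(x) = 9x^2 + 2x - 1
Second derivative:
f''(x) = 18x + 2
Substitute x = 2:
f''(2) = 18 * 2 + 2
= 36 + 2
= 38

38


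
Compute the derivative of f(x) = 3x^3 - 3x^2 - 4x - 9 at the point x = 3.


Differentiate f(x) = 3x^3 - 3x^2 - 4x - 9 term by term:
f'(x) = 9x^2 - 6x - 4
Substitute x = 3:
f'(3) = 9 * 3^2 - 6 * 3 - 4
= 81 - 18 - 4
= 59

59


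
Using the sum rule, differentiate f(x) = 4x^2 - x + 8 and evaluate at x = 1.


Differentiate term by term using power and sum rules:
f(x) = 4x^2 - x + 8
f'(x) = 8x - 1
Substitute x = 1:
f'(1) = 8 * 1 - 1
= 8 - 1
= 7

7


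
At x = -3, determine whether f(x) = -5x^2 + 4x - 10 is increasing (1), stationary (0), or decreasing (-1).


Compute f'(x) to determine behavior:
f'(x) = -10x + 4
f'(-3) = -10 * (-3) + 4
= 30 + 4
= 34
Since f'(-3) > 0, the function is increasing (1)

1


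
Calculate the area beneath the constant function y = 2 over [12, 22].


The area under a constant function y = 2 is a rectangle.
Width = 22 - 12 = 10
Height = 2
Area = width * height
= 10 * 2
= 20

20


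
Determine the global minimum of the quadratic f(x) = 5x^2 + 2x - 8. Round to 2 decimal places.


For a quadratic f(x) = ax^2 + bx + c with a > 0, the minimum is at the vertex.
Vertex x-coordinate: x = -b/(2a)
x = -(2) / (2 * 5)
x = -2/10 = -1/5
Substitute back to find the minimum value:
f(-1/5) = 5 * (-1/5)^2 + 2 * (-1/5) - 8
= 1/5 - 2/5 - 8
= -41/5 = -8.20

-8.20


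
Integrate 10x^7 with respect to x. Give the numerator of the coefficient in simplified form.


Apply the power rule for integration:
integral of ax^n dx = a/(n+1) * x^(n+1) + C
integral of 10x^7 dx
= 10/8 * x^8 + C
= 5/4 * x^8 + C
The coefficient in lowest terms is 5/4, and its numerator is 5

5


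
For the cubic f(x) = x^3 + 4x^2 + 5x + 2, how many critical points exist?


Find where f'(x) = 0:
f(x) = x^3 + 4x^2 + 5x + 2
f'(x) = 3x^2 + 8x + 5
This is a quadratic in x. Use the discriminant to count real roots.
Discriminant = (8)^2 - 4 * 3 * 5
= 64 - 60
= 4
Since discriminant > 0, f'(x) = 0 has 2 real solutions.
Number of critical points: 2

2


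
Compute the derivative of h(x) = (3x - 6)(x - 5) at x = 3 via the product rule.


Let u(x) = 3x - 6 and v(x) = x - 5
u'(x) = 3
v'(x) = 1
Product rule: h'(x) = u'(x)*v(x) + u(x)*v'(x)
= 3 * (x - 5) + (3x - 6) * 1
At x = 3:
u(3) = 3 * 3 - 6 = 3
v(3) = 1 * 3 - 5 = -2
h'(3) = 3 * (-2) + 3 * 1
= -6 + 3
= -3

-3


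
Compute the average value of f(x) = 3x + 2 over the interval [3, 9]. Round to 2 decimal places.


Average value = 1/(b-a) * integral from a to b of f(x) dx
First compute the integral of 3x + 2:
F(x) = (3/2)x^2 + 2x
F(9) = 3/2 * 81 + 2 * 9 = 279/2
F(3) = 3/2 * 9 + 2 * 3 = 39/2
Integral = 279/2 - 39/2 = 120
Average = 120 / (9 - 3) = 120 / 6
= 20 = 20.00

20.00


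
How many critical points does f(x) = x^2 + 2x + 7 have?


Find where f'(x) = 0:
f'(x) = 2x + 2
Set f'(x) = 0:
2x + 2 = 0
x = -2 / 2 = -1
This is a linear equation in x, so there is exactly one solution.
Number of critical points: 1

1


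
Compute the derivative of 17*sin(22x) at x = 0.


Apply the chain rule to differentiate 17*sin(22x):
d/dx [17*sin(22x)]
= 17 * cos(22x) * d/dx(22x)
= 17 * 22 * cos(22x)
= 374 * cos(22x)
Evaluate at x = 0:
= 374 * cos(0)
= 374 * 1
= 374

374


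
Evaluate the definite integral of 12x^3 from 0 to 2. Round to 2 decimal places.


Find the antiderivative of 12x^3:
F(x) = 12/4 * x^4
Apply the Fundamental Theorem of Calculus:
F(2) - F(0)
= 12/4 * 2^4 - 12/4 * 0^4
= 12/4 * (16 - 0)
= 12/4 * 16
= 48 = 48.00

48.00


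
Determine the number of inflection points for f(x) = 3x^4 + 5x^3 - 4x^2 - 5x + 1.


Inflection points occur where f''(x) = 0 and concavity changes.
f(x) = 3x^4 + 5x^3 - 4x^2 - 5x + 1
f'(x) = 12x^3 + 15x^2 - 8x - 5
f''(x) = 36x^2 + 30x - 8
This is a quadratic in x. Use the discriminant to count real roots.
Discriminant = (30)^2 - 4 * 36 * (-8)
= 900 - (-1152)
= 2052
Since discriminant > 0, f''(x) = 0 has 2 distinct real solutions.
A quadratic with two distinct real roots changes sign at each root, so concavity changes at both.
Number of inflection points: 2

2


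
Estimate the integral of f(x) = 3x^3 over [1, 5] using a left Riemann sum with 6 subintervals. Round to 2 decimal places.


Left Riemann sum uses left endpoints of each subinterval.
Interval: [1, 5], n = 6
dx = (5 - 1) / 6 = 2/3
Left endpoints: [1, 5/3, 7/3, 3, 11/3, 13/3]
f values: [3, 125/9, 343/9, 81, 1331/9, 2197/9]
Sum = dx * (sum of f values)
= 2/3 * 528
= 352 = 352.00

352.00


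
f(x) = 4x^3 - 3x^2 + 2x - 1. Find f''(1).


First derivative:
f'(x) = 12x^2 - 6x + 2
Second derivative:
f''(x) = 24x - 6
Substitute x = 1:
f''(1) = 24 * 1 - 6
= 24 - 6
= 18

18


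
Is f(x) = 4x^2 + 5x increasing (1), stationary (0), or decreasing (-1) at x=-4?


Compute f'(x) to determine behavior:
f'(x) = 8x + 5
f'(-4) = 8 * (-4) + 5
= -32 + 5
= -27
Since f'(-4) < 0, the function is decreasing (-1)

-1


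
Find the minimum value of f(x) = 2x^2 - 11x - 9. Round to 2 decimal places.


For a quadratic f(x) = ax^2 + bx + c with a > 0, the minimum is at the vertex.
Vertex x-coordinate: x = -b/(2a)
x = -(-11) / (2 * 2)
x = 11/4
Substitute back to find the minimum value:
f(11/4) = 2 * (11/4)^2 - 11 * (11/4) - 9
= 121/8 - 121/4 - 9
= -193/8 ≈ -24.13

-24.13


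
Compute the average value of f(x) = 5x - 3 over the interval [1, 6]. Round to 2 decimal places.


Average value = 1/(b-a) * integral from a to b of f(x) dx
First compute the integral of 5x - 3:
F(x) = (5/2)x^2 - 3x
F(6) = 5/2 * 36 - 3 * 6 = 72
F(1) = 5/2 * 1 - 3 * 1 = -1/2
Integral = 72 - (-1/2) = 145/2
Average = (145/2) / (6 - 1) = (145/2) / 5
= 29/2 = 14.50

14.50


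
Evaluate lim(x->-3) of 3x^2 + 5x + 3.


Since polynomials are continuous, we use direct substitution.
lim(x->-3) of 3x^2 + 5x + 3
= 3 * (-3)^2 + 5 * (-3) + 3
= 27 - 15 + 3
= 15

15


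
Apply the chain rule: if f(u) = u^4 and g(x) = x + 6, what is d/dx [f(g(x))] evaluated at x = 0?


Using the chain rule: (f(g(x)))' = f'(g(x)) * g'(x)
First, find g(0):
g(0) = 1 * 0 + 6 = 6
Next, f'(u) = 4u^3
And g'(x) = 1
So f'(g(0)) * g'(0)
= 4 * 6^3 * 1
= 4 * 216 * 1
= 864

864


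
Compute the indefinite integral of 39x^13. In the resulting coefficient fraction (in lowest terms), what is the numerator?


Apply the power rule for integration:
integral of ax^n dx = a/(n+1) * x^(n+1) + C
integral of 39x^13 dx
= 39/14 * x^14 + C
The coefficient in lowest terms is 39/14, and its numerator is 39

39


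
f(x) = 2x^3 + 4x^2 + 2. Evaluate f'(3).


Differentiate f(x) = 2x^3 + 4x^2 + 2 term by term:
f'(x) = 6x^2 + 8x
Substitute x = 3:
f'(3) = 6 * 3^2 + 8 * 3 + 0
= 54 + 24 + 0
= 78

78


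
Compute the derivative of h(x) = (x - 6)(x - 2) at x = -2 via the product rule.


Let u(x) = x - 6 and v(x) = x - 2
u'(x) = 1
v'(x) = 1
Product rule: h'(x) = u'(x)*v(x) + u(x)*v'(x)
= 1 * (x - 2) + (x - 6) * 1
At x = -2:
u(-2) = 1 * (-2) - 6 = -8
v(-2) = 1 * (-2) - 2 = -4
h'(-2) = 1 * (-4) + (-8) * 1
= -4 - 8
= -12

-12


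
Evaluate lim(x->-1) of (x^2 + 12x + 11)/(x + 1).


Direct substitution gives 0/0, so we factor the numerator.
Factor: (x^2 + 12x + 11) = (x + 1)(x + 11)
Cancel the common factor (x + 1):
(x^2 + 12x + 11)/(x + 1) = (x + 11)
Now substitute x = -1:
= (-1) - (-11) = 10

10


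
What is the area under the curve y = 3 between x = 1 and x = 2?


The area under a constant function y = 3 is a rectangle.
Width = 2 - 1 = 1
Height = 3
Area = width * height
= 1 * 3
= 3

3


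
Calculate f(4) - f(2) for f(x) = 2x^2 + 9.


Net change = f(b) - f(a)
f(x) = 2x^2 + 9
Compute f(4):
f(4) = 2 * 4^2 + 0 * 4 + 9
= 32 + 0 + 9
= 41
Compute f(2):
f(2) = 2 * 2^2 + 0 * 2 + 9
= 8 + 0 + 9
= 17
Net change = 41 - 17 = 24

24


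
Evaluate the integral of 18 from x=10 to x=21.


The integral of a constant k over [a, b] equals k * (b - a).
integral from 10 to 21 of 18 dx
= 18 * (21 - 10)
= 18 * 11
= 198

198


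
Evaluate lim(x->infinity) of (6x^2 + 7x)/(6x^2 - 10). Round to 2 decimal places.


For limits at infinity with equal-degree polynomials,
we compare leading coefficients.
Numerator leading term: 6x^2
Denominator leading term: 6x^2
Divide both by x^2:
lim = (6 + 7/x) / (6 - 10/x^2)
As x -> infinity, the 1/x and 1/x^2 terms vanish:
= 6/6 = 1 = 1.00

1.00


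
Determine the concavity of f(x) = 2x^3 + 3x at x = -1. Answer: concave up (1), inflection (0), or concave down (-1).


Concavity is determined by the sign of f''(x).
f(x) = 2x^3 + 3x
f'(x) = 6x^2 + 3
f''(x) = 12x
f''(-1) = 12 * (-1) + 0
= -12 + 0
= -12
Since f''(-1) < 0, the function is concave down (-1)

-1


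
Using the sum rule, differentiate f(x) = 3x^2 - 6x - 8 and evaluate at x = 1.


Differentiate term by term using power and sum rules:
f(x) = 3x^2 - 6x - 8
f'(x) = 6x - 6
Substitute x = 1:
f'(1) = 6 * 1 - 6
= 6 - 6
= 0

0


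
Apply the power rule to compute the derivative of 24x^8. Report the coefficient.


We apply the power rule: d/dx [ax^n] = a*n * x^(n-1)
d/dx [24x^8]
= 24 * 8 * x^(8-1)
= 192x^7
The coefficient is 192

192


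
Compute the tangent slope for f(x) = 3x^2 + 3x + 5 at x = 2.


The slope of the tangent line equals f'(x) at the point.
f(x) = 3x^2 + 3x + 5
f'(x) = 6x + 3
At x = 2:
f'(2) = 6 * 2 + 3
= 12 + 3
= 15

15


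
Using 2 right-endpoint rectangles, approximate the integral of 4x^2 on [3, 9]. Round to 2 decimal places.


Right Riemann sum uses right endpoints of each subinterval.
Interval: [3, 9], n = 2
dx = (9 - 3) / 2 = 3
Right endpoints: [6, 9]
f values: [144, 324]
Sum = dx * (sum of f values)
= 3 * 468
= 1404 = 1404.00

1404.00


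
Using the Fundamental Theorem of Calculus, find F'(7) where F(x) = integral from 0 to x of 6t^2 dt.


By the Fundamental Theorem of Calculus (Part 1):
If F(x) = integral from 0 to x of f(t) dt, then F'(x) = f(x)
Here f(t) = 6t^2
So F'(x) = 6x^2
Evaluate at x = 7:
F'(7) = 6 * 7^2
= 6 * 49
= 294

294


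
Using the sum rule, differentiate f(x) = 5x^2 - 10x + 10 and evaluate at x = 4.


Differentiate term by term using power and sum rules:
f(x) = 5x^2 - 10x + 10
f'(x) = 10x - 10
Substitute x = 4:
f'(4) = 10 * 4 - 10
= 40 - 10
= 30

30


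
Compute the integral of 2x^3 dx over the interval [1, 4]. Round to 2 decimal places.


Find the antiderivative of 2x^3:
F(x) = 2/4 * x^4
Apply the Fundamental Theorem of Calculus:
F(4) - F(1)
= 2/4 * 4^4 - 2/4 * 1^4
= 2/4 * (256 - 1)
= 2/4 * 255
= 255/2 = 127.50

127.50


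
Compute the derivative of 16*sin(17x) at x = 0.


Apply the chain rule to differentiate 16*sin(17x):
d/dx [16*sin(17x)]
= 16 * cos(17x) * d/dx(17x)
= 16 * 17 * cos(17x)
= 272 * cos(17x)
Evaluate at x = 0:
= 272 * cos(0)
= 272 * 1
= 272

272


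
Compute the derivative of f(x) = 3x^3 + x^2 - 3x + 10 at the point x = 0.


Differentiate f(x) = 3x^3 + x^2 - 3x + 10 term by term:
f'(x) = 9x^2 + 2x - 3
Substitute x = 0:
f'(0) = 9 * 0^2 + 2 * 0 - 3
= 0 + 0 - 3
= -3

-3


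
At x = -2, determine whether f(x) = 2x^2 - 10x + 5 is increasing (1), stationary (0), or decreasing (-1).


Compute f'(x) to determine behavior:
f'(x) = 4x - 10
f'(-2) = 4 * (-2) - 10
= -8 - 10
= -18
Since f'(-2) < 0, the function is decreasing (-1)

-1


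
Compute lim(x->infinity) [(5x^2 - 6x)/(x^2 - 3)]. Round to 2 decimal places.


For limits at infinity with equal-degree polynomials,
we compare leading coefficients.
Numerator leading term: 5x^2
Denominator leading term: x^2
Divide both by x^2:
lim = (5 - 6/x) / (1 - 3/x^2)
As x -> infinity, the 1/x and 1/x^2 terms vanish:
= 5/1 = 5 = 5.00

5.00


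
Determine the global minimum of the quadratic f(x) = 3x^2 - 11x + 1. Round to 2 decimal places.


For a quadratic f(x) = ax^2 + bx + c with a > 0, the minimum is at the vertex.
Vertex x-coordinate: x = -b/(2a)
x = -(-11) / (2 * 3)
x = 11/6
Substitute back to find the minimum value:
f(11/6) = 3 * (11/6)^2 - 11 * (11/6) + 1
= 121/12 - 121/6 + 1
= -109/12 ≈ -9.08

-9.08


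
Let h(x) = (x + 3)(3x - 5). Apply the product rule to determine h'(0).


Let u(x) = x + 3 and v(x) = 3x - 5
u'(x) = 1
v'(x) = 3
Product rule: h'(x) = u'(x)*v(x) + u(x)*v'(x)
= 1 * (3x - 5) + (x + 3) * 3
At x = 0:
u(0) = 1 * 0 + 3 = 3
v(0) = 3 * 0 - 5 = -5
h'(0) = 1 * (-5) + 3 * 3
= -5 + 9
= 4

4


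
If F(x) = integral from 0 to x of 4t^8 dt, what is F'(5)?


By the Fundamental Theorem of Calculus (Part 1):
If F(x) = integral from 0 to x of f(t) dt, then F'(x) = f(x)
Here f(t) = 4t^8
So F'(x) = 4x^8
Evaluate at x = 5:
F'(5) = 4 * 5^8
= 4 * 390625
= 1562500

1562500


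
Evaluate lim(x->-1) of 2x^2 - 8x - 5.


Since polynomials are continuous, we use direct substitution.
lim(x->-1) of 2x^2 - 8x - 5
= 2 * (-1)^2 - 8 * (-1) - 5
= 2 + 8 - 5
= 5

5


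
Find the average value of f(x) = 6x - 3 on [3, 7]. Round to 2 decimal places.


Average value = 1/(b-a) * integral from a to b of f(x) dx
First compute the integral of 6x - 3:
F(x) = 3x^2 - 3x
F(7) = 3 * 49 - 3 * 7 = 126
F(3) = 3 * 9 - 3 * 3 = 18
Integral = 126 - 18 = 108
Average = 108 / (7 - 3) = 108 / 4
= 27 = 27.00

27.00


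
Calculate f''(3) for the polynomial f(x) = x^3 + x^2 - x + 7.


First derivative:
f'(x) = 3x^2 + 2x - 1
Second derivative:
f''(x) = 6x + 2
Substitute x = 3:
f''(3) = 6 * 3 + 2
= 18 + 2
= 20

20


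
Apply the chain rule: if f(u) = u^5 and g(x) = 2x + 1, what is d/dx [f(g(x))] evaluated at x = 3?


Using the chain rule: (f(g(x)))' = f'(g(x)) * g'(x)
First, find g(3):
g(3) = 2 * 3 + 1 = 7
Next, f'(u) = 5u^4
And g'(x) = 2
So f'(g(3)) * g'(3)
= 5 * 7^4 * 2
= 5 * 2401 * 2
= 24010

24010


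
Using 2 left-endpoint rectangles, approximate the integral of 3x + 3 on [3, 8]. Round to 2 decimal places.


Left Riemann sum uses left endpoints of each subinterval.
Interval: [3, 8], n = 2
dx = (8 - 3) / 2 = 5/2
Left endpoints: [3, 11/2]
f values: [12, 39/2]
Sum = dx * (sum of f values)
= 5/2 * 63/2
= 315/4 = 78.75

78.75


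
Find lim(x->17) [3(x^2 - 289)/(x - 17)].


Direct substitution gives 0/0, so we factor the numerator.
Factor: 3(x^2 - 289) = 3 * (x - 17)(x + 17)
Cancel the common factor (x - 17):
3(x^2 - 289)/(x - 17) = 3 * (x + 17)
Now substitute x = 17:
= 3 * (17 + 17) = 102

102


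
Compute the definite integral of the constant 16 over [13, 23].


The integral of a constant k over [a, b] equals k * (b - a).
integral from 13 to 23 of 16 dx
= 16 * (23 - 13)
= 16 * 10
= 160

160


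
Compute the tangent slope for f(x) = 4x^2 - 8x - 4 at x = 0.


The slope of the tangent line equals f'(x) at the point.
f(x) = 4x^2 - 8x - 4
f'(x) = 8x - 8
At x = 0:
f'(0) = 8 * 0 - 8
= 0 - 8
= -8

-8


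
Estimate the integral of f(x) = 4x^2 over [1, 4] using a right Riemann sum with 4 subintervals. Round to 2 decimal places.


Right Riemann sum uses right endpoints of each subinterval.
Interval: [1, 4], n = 4
dx = (4 - 1) / 4 = 3/4
Right endpoints: [7/4, 5/2, 13/4, 4]
f values: [49/4, 25, 169/4, 64]
Sum = dx * (sum of f values)
= 3/4 * 287/2
= 861/8 ≈ 107.63

107.63


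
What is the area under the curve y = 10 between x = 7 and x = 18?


The area under a constant function y = 10 is a rectangle.
Width = 18 - 7 = 11
Height = 10
Area = width * height
= 11 * 10
= 110

110


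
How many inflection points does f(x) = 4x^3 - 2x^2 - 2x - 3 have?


Inflection points occur where f''(x) = 0 and concavity changes.
f(x) = 4x^3 - 2x^2 - 2x - 3
f'(x) = 12x^2 - 4x - 2
f''(x) = 24x - 4
Set f''(x) = 0:
24x - 4 = 0
x = 4 / 24 = 1/6
Since f''(x) is linear (degree 1), it changes sign at this point.
Therefore there is exactly 1 inflection point.

1


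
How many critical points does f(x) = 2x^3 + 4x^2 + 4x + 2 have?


Find where f'(x) = 0:
f(x) = 2x^3 + 4x^2 + 4x + 2
f'(x) = 6x^2 + 8x + 4
This is a quadratic in x. Use the discriminant to count real roots.
Discriminant = (8)^2 - 4 * 6 * 4
= 64 - 96
= -32
Since discriminant < 0, f'(x) = 0 has no real solutions.
Number of critical points: 0

0


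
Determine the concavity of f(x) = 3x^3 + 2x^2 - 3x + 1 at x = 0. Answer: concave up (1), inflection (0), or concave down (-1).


Concavity is determined by the sign of f''(x).
f(x) = 3x^3 + 2x^2 - 3x + 1
f'(x) = 9x^2 + 4x - 3
f''(x) = 18x + 4
f''(0) = 18 * 0 + 4
= 0 + 4
= 4
Since f''(0) > 0, the function is concave up (1)

1


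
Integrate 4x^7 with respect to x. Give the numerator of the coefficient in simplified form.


Apply the power rule for integration:
integral of ax^n dx = a/(n+1) * x^(n+1) + C
integral of 4x^7 dx
= 4/8 * x^8 + C
= 1/2 * x^8 + C
The coefficient in lowest terms is 1/2, and its numerator is 1

1


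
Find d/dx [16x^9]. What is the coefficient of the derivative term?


We apply the power rule: d/dx [ax^n] = a*n * x^(n-1)
d/dx [16x^9]
= 16 * 9 * x^(9-1)
= 144x^8
The coefficient is 144

144


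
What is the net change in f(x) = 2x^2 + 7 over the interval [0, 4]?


Net change = f(b) - f(a)
f(x) = 2x^2 + 7
Compute f(4):
f(4) = 2 * 4^2 + 0 * 4 + 7
= 32 + 0 + 7
= 39
Compute f(0):
f(0) = 2 * 0^2 + 0 * 0 + 7
= 0 + 0 + 7
= 7
Net change = 39 - 7 = 32

32


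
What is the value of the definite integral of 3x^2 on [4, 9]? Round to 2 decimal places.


Find the antiderivative of 3x^2:
F(x) = 3/3 * x^3
Apply the Fundamental Theorem of Calculus:
F(9) - F(4)
= 3/3 * 9^3 - 3/3 * 4^3
= 3/3 * (729 - 64)
= 3/3 * 665
= 665 = 665.00

665.00


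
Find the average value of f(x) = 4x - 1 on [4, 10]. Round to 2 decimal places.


Average value = 1/(b-a) * integral from a to b of f(x) dx
First compute the integral of 4x - 1:
F(x) = 2x^2 - x
F(10) = 2 * 100 - 1 * 10 = 190
F(4) = 2 * 16 - 1 * 4 = 28
Integral = 190 - 28 = 162
Average = 162 / (10 - 4) = 162 / 6
= 27 = 27.00

27.00


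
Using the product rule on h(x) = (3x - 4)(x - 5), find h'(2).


Let u(x) = 3x - 4 and v(x) = x - 5
u'(x) = 3
v'(x) = 1
Product rule: h'(x) = u'(x)*v(x) + u(x)*v'(x)
= 3 * (x - 5) + (3x - 4) * 1
At x = 2:
u(2) = 3 * 2 - 4 = 2
v(2) = 1 * 2 - 5 = -3
h'(2) = 3 * (-3) + 2 * 1
= -9 + 2
= -7

-7


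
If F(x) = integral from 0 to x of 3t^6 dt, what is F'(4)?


By the Fundamental Theorem of Calculus (Part 1):
If F(x) = integral from 0 to x of f(t) dt, then F'(x) = f(x)
Here f(t) = 3t^6
So F'(x) = 3x^6
Evaluate at x = 4:
F'(4) = 3 * 4^6
= 3 * 4096
= 12288

12288


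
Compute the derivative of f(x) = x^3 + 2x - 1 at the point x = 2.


Differentiate f(x) = x^3 + 2x - 1 term by term:
f'(x) = 3x^2 + 2
Substitute x = 2:
f'(2) = 3 * 2^2 + 0 * 2 + 2
= 12 + 0 + 2
= 14

14


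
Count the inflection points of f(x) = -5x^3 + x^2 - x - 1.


Inflection points occur where f''(x) = 0 and concavity changes.
f(x) = -5x^3 + x^2 - x - 1
f'(x) = -15x^2 + 2x - 1
f''(x) = -30x + 2
Set f''(x) = 0:
-30x + 2 = 0
x = -2 / (-30) = 1/15
Since f''(x) is linear (degree 1), it changes sign at this point.
Therefore there is exactly 1 inflection point.

1


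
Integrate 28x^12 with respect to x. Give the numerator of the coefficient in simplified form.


Apply the power rule for integration:
integral of ax^n dx = a/(n+1) * x^(n+1) + C
integral of 28x^12 dx
= 28/13 * x^13 + C
The coefficient in lowest terms is 28/13, and its numerator is 28

28


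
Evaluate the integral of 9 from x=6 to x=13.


The integral of a constant k over [a, b] equals k * (b - a).
integral from 6 to 13 of 9 dx
= 9 * (13 - 6)
= 9 * 7
= 63

63


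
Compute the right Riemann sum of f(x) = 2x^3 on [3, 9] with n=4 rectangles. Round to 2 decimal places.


Right Riemann sum uses right endpoints of each subinterval.
Interval: [3, 9], n = 4
dx = (9 - 3) / 4 = 3/2
Right endpoints: [9/2, 6, 15/2, 9]
f values: [729/4, 432, 3375/4, 1458]
Sum = dx * (sum of f values)
= 3/2 * 2916
= 4374 = 4374.00

4374.00


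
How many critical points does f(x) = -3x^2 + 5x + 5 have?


Find where f'(x) = 0:
f'(x) = -6x + 5
Set f'(x) = 0:
-6x + 5 = 0
x = -5 / (-6) = 5/6
This is a linear equation in x, so there is exactly one solution.
Number of critical points: 1

1


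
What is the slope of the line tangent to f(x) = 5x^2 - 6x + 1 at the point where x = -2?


The slope of the tangent line equals f'(x) at the point.
f(x) = 5x^2 - 6x + 1
f'(x) = 10x - 6
At x = -2:
f'(-2) = 10 * (-2) - 6
= -20 - 6
= -26

-26


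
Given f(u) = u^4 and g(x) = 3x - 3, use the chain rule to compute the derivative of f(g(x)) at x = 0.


Using the chain rule: (f(g(x)))' = f'(g(x)) * g'(x)
First, find g(0):
g(0) = 3 * 0 - 3 = -3
Next, f'(u) = 4u^3
And g'(x) = 3
So f'(g(0)) * g'(0)
= 4 * (-3)^3 * 3
= 4 * (-27) * 3
= -324

-324


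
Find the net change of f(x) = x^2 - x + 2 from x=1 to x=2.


Net change = f(b) - f(a)
f(x) = x^2 - x + 2
Compute f(2):
f(2) = 1 * 2^2 - 1 * 2 + 2
= 4 - 2 + 2
= 4
Compute f(1):
f(1) = 1 * 1^2 - 1 * 1 + 2
= 1 - 1 + 2
= 2
Net change = 4 - 2 = 2

2


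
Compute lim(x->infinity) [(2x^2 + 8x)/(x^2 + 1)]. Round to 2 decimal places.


For limits at infinity with equal-degree polynomials,
we compare leading coefficients.
Numerator leading term: 2x^2
Denominator leading term: x^2
Divide both by x^2:
lim = (2 + 8/x) / (1 + 1/x^2)
As x -> infinity, the 1/x and 1/x^2 terms vanish:
= 2/1 = 2 = 2.00

2.00


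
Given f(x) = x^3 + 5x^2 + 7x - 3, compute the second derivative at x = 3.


First derivative:
f'(x) = 3x^2 + 10x + 7
Second derivative:
f''(x) = 6x + 10
Substitute x = 3:
f''(3) = 6 * 3 + 10
= 18 + 10
= 28

28


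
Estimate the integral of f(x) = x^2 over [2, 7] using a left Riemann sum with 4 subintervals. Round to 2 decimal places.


Left Riemann sum uses left endpoints of each subinterval.
Interval: [2, 7], n = 4
dx = (7 - 2) / 4 = 5/4
Left endpoints: [2, 13/4, 9/2, 23/4]
f values: [4, 169/16, 81/4, 529/16]
Sum = dx * (sum of f values)
= 5/4 * 543/8
= 2715/32 ≈ 84.84

84.84


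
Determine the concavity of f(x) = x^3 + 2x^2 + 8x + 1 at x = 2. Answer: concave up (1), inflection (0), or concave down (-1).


Concavity is determined by the sign of f''(x).
f(x) = x^3 + 2x^2 + 8x + 1
f'(x) = 3x^2 + 4x + 8
f''(x) = 6x + 4
f''(2) = 6 * 2 + 4
= 12 + 4
= 16
Since f''(2) > 0, the function is concave up (1)

1


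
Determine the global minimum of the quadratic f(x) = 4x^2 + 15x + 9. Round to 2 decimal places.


For a quadratic f(x) = ax^2 + bx + c with a > 0, the minimum is at the vertex.
Vertex x-coordinate: x = -b/(2a)
x = -(15) / (2 * 4)
x = -15/8
Substitute back to find the minimum value:
f(-15/8) = 4 * (-15/8)^2 + 15 * (-15/8) + 9
= 225/16 - 225/8 + 9
= -81/16 ≈ -5.06

-5.06


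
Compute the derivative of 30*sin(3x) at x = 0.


Apply the chain rule to differentiate 30*sin(3x):
d/dx [30*sin(3x)]
= 30 * cos(3x) * d/dx(3x)
= 30 * 3 * cos(3x)
= 90 * cos(3x)
Evaluate at x = 0:
= 90 * cos(0)
= 90 * 1
= 90

90
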